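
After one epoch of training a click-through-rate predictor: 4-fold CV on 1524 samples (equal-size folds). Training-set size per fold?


Fold size = 1524/4 = 381
Training per fold = 1524 - 381 = 1143

1143


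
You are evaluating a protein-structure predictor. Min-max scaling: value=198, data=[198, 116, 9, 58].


min=9, max=198
(198-9)/(198-9) = 189/189 = 1.0

1.0


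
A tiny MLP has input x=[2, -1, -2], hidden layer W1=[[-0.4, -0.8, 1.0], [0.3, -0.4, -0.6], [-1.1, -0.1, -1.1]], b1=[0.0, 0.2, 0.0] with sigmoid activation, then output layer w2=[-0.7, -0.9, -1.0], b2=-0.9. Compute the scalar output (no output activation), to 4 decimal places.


z1[0] = (-0.4)·(2) + (-0.8)·(-1) + (1.0)·(-2) + 0.0 = -2.0
z1[1] = (0.3)·(2) + (-0.4)·(-1) + (-0.6)·(-2) + 0.2 = 2.4
z1[2] = (-1.1)·(2) + (-0.1)·(-1) + (-1.1)·(-2) + 0.0 = 0.1
h = sigmoid(z1) = [0.1192, 0.9168, 0.525]
output = (-0.7)·(0.1192) + (-0.9)·(0.9168) + (-1.0)·(0.525) - 0.9 = -2.3336

-2.3336


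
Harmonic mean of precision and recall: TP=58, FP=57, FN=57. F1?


Precision = 58/115 = 0.5043
Recall = 58/115 = 0.5043
F1 = 2·P·R/(P+R) = 2·TP/(2·TP+FP+FN) = 116/(116+57+57) = 116/230 = 0.5043

0.5043


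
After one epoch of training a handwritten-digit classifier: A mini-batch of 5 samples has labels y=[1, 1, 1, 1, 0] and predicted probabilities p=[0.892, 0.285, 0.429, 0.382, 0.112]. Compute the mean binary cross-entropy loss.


L[0] = -ln(0.892) = 0.1143
L[1] = -ln(0.285) = 1.2553
L[2] = -ln(0.429) = 0.8463
L[3] = -ln(0.382) = 0.9623
L[4] = -ln(1-0.112) = -ln(0.888) = 0.1188
mean = (0.1143 + 1.2553 + 0.8463 + 0.9623 + 0.1188)/5 = 0.6594

0.6594


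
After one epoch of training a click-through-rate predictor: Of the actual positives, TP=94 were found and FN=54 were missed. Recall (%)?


Recall = TP/(TP+FN)
= 94/(94+54)
= 94/148 = 63.51%

63.51%


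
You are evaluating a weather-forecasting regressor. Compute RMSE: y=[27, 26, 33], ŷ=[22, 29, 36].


MSE = 43/3 = 14.3333
RMSE = √(43/3) = 3.7859

3.7859


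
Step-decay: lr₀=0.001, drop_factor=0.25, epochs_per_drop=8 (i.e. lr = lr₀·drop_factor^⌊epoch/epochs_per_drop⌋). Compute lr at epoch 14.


n_drops = ⌊14/8⌋ = 1
lr = 0.001·0.25^1 = 0.001·0.25 = 0.00025

0.00025


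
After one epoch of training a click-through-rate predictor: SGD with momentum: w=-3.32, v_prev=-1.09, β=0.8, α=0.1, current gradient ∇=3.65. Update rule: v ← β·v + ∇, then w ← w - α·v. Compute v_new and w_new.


v_new = 0.8·-1.09 + 3.65 = -0.872 + 3.65 = 2.778
w_new = -3.32 - 0.1·2.778 = -3.32 - 0.2778 = -3.5978

v_new=2.778, w_new=-3.5978


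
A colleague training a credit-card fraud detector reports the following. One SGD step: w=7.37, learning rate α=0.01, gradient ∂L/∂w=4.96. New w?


w_new = w - α·∇
= 7.37 - 0.01·4.96
= 7.37 - 0.0496
= 7.3204

7.3204


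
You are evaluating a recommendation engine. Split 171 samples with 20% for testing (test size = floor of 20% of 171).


Test = ⌊171·20/100⌋ = 34
Train = 171 - 34 = 137

Train: 137, Test: 34


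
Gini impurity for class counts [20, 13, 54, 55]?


Probabilities: [20/142, 13/142, 54/142, 55/142] ≈ [0.1408, 0.0915, 0.3803, 0.3873]
Σpᵢ² = (400 + 169 + 2916 + 3025)/142² = 6510/20164
Gini = 1 - Σpᵢ² = 1 - 6510/20164 = 0.6771

0.6771


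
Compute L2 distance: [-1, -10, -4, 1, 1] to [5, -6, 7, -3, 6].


d = √((-1-5)² + (-10+ 6)² + (-4-7)² + (1+ 3)² + (1-6)²)
  = √(36 + 16 + 121 + 16 + 25)
  = √214 = 14.6287

14.6287


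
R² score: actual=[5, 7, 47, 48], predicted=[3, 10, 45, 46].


ȳ = 26.75
SS_res = Σ(y-ŷ)² = 21
SS_tot = Σ(y-ȳ)² = 1724.75
R² = 1 - SS_res/SS_tot = 1 - 0.0122 = 0.9878

0.9878


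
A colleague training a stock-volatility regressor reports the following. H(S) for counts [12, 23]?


Probabilities: [12/35, 23/35] ≈ [0.3429, 0.6571]
H = -((12/35)·log₂(12/35) + (23/35)·log₂(23/35))
  = 0.9275 bits

0.9275 bits


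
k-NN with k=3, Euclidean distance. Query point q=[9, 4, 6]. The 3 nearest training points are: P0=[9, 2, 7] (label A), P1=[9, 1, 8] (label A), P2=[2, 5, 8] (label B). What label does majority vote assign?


d(q,P0) = 2.2361  (label A)
d(q,P1) = 3.6056  (label A)
d(q,P2) = 7.3485  (label B)
Votes: A=2, B=1
Majority → A

A


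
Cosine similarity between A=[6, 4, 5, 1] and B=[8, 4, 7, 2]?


A·B = 6·8 + 4·4 + 5·7 + 1·2 = 101
‖A‖ = √78 = 8.8318, ‖B‖ = √133 = 11.5326
cos = 101/(√78·√133) = 101/√10374 = 0.9916

0.9916


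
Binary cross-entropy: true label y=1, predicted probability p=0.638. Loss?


BCE = -[y·ln(p) + (1-y)·ln(1-p)]
= -1·ln(0.638) - 0
= -ln(0.638) = 0.4494

0.4494


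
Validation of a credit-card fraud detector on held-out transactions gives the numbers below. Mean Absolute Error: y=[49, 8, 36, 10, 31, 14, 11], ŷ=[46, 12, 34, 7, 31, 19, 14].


Absolute errors: |49-46|=3, |8-12|=4, |36-34|=2, |10-7|=3, |31-31|=0, |14-19|=5, |11-14|=3
Sum = 20
MAE = 20/7 = 20/7

20/7


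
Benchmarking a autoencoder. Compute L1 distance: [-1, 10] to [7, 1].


d = |-1-7| + |10-1|
  = 8 + 9
  = 17

17


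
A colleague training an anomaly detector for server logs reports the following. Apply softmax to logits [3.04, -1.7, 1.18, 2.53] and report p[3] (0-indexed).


Exponentials: e^3.04=20.9052, e^-1.7=0.1827, e^1.18=3.2544, e^2.53=12.5535
Sum = 36.8958
Softmax = [0.5666, 0.005, 0.0882, 0.3402]
p[3] = 12.5535/36.8958 = 0.3402

0.3402


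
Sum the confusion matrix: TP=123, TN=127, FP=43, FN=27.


Total = TP + TN + FP + FN
= 123 + 127 + 43 + 27
= 320
(Predicted positive: 166, predicted negative: 154)

320


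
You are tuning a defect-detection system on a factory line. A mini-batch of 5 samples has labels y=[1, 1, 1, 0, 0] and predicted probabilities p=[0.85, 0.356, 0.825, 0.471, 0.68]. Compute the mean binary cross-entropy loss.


L[0] = -ln(0.85) = 0.1625
L[1] = -ln(0.356) = 1.0328
L[2] = -ln(0.825) = 0.1924
L[3] = -ln(1-0.471) = -ln(0.529) = 0.6368
L[4] = -ln(1-0.68) = -ln(0.32) = 1.1394
mean = (0.1625 + 1.0328 + 0.1924 + 0.6368 + 1.1394)/5 = 0.6328

0.6328


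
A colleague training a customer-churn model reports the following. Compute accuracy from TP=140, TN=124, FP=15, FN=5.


Accuracy = (TP+TN)/(TP+TN+FP+FN)
= (140+124)/(284)
= 264/284 = 92.96%

92.96%


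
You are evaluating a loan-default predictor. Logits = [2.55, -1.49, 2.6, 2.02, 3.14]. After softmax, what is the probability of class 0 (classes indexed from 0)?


Exponentials: e^2.55=12.8071, e^-1.49=0.2254, e^2.6=13.4637, e^2.02=7.5383, e^3.14=23.1039
Sum = 57.1384
Softmax = [0.2241, 0.0039, 0.2356, 0.1319, 0.4043]
p[0] = 12.8071/57.1384 = 0.2241

0.2241


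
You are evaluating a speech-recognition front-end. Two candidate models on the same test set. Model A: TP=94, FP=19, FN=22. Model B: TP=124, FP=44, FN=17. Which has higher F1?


Model A: P=94/113=0.8319, R=94/116=0.8103, F1=2PR/(P+R)=2TP/(2TP+FP+FN)=188/229=0.821
Model B: P=124/168=0.7381, R=124/141=0.8794, F1=2PR/(P+R)=2TP/(2TP+FP+FN)=248/309=0.8026
0.821 > 0.8026 → Model A

Model A


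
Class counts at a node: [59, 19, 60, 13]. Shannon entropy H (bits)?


Probabilities: [59/151, 19/151, 60/151, 13/151] ≈ [0.3907, 0.1258, 0.3974, 0.0861]
H = -((59/151)·log₂(59/151) + (19/151)·log₂(19/151) + (60/151)·log₂(60/151) + (13/151)·log₂(13/151))
  = 1.7397 bits

1.7397 bits


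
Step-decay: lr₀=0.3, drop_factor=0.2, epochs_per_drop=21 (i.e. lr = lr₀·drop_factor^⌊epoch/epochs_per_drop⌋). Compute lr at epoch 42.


n_drops = ⌊42/21⌋ = 2
lr = 0.3·0.2^2 = 0.3·0.04 = 0.012

0.012


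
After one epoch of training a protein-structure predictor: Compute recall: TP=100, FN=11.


Recall = TP/(TP+FN)
= 100/(100+11)
= 100/111 = 90.09%

90.09%


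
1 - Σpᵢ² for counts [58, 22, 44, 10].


Probabilities: [58/134, 22/134, 44/134, 10/134] ≈ [0.4328, 0.1642, 0.3284, 0.0746]
Σpᵢ² = (3364 + 484 + 1936 + 100)/134² = 5884/17956
Gini = 1 - Σpᵢ² = 1 - 5884/17956 = 0.6723

0.6723


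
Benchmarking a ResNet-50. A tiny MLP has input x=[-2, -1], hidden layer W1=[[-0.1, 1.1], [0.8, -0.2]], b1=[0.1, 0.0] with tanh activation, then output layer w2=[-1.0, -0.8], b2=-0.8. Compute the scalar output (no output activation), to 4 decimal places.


z1[0] = (-0.1)·(-2) + (1.1)·(-1) + 0.1 = -0.8
z1[1] = (0.8)·(-2) + (-0.2)·(-1) + 0.0 = -1.4
h = tanh(z1) = [-0.664, -0.8854]
output = (-1.0)·(-0.664) + (-0.8)·(-0.8854) - 0.8 = 0.5723

0.5723


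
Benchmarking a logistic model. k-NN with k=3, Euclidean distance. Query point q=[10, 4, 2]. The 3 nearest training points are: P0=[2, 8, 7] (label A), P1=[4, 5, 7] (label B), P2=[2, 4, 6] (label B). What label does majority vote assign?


d(q,P0) = 10.247  (label A)
d(q,P1) = 7.874  (label B)
d(q,P2) = 8.9443  (label B)
Votes: A=1, B=2
Majority → B

B


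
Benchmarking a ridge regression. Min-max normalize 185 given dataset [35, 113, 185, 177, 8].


min=8, max=185
(185-8)/(185-8) = 177/177 = 1.0

1.0


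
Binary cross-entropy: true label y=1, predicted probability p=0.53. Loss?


BCE = -[y·ln(p) + (1-y)·ln(1-p)]
= -1·ln(0.53) - 0
= -ln(0.53) = 0.6349

0.6349


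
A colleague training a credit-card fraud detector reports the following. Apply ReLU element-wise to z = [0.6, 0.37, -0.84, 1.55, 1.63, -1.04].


ReLU(0.6) = max(0, 0.6) = 0.6
ReLU(0.37) = max(0, 0.37) = 0.37
ReLU(-0.84) = max(0, -0.84) = 0.0
ReLU(1.55) = max(0, 1.55) = 1.55
ReLU(1.63) = max(0, 1.63) = 1.63
ReLU(-1.04) = max(0, -1.04) = 0.0
result = [0.6, 0.37, 0.0, 1.55, 1.63, 0.0]

[0.6, 0.37, 0.0, 1.55, 1.63, 0.0]


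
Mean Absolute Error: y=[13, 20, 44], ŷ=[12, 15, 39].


Absolute errors: |13-12|=1, |20-15|=5, |44-39|=5
Sum = 11
MAE = 11/3 = 11/3

11/3


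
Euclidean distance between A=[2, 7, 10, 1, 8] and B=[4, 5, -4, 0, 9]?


d = √((2-4)² + (7-5)² + (10+ 4)² + (1-0)² + (8-9)²)
  = √(4 + 4 + 196 + 1 + 1)
  = √206 = 14.3527

14.3527


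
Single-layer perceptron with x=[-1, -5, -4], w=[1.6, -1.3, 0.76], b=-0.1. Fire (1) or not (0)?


z = (-1)·(1.6) + (-5)·(-1.3) + (-4)·(0.76) - 0.1
  = 1.76
step(z) = 1 (z≥0)

1


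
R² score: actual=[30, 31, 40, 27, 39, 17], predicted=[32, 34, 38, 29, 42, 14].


ȳ = 30.6667
SS_res = Σ(y-ŷ)² = 39
SS_tot = Σ(y-ȳ)² = 357.33
R² = 1 - SS_res/SS_tot = 1 - 0.1091 = 0.8909

0.8909


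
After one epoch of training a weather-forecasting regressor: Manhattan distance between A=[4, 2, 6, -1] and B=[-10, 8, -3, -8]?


d = |4+ 10| + |2-8| + |6+ 3| + |-1+ 8|
  = 14 + 6 + 9 + 7
  = 36

36


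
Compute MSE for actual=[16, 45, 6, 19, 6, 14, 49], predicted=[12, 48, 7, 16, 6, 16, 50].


Squared errors: (16-12)²=16, (45-48)²=9, (6-7)²=1, (19-16)²=9, (6-6)²=0, (14-16)²=4, (49-50)²=1
Sum = 40
MSE = 40/7 = 40/7

40/7


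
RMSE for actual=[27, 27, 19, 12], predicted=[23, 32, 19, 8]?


MSE = 57/4 = 14.25
RMSE = √(57/4) = 3.7749

3.7749


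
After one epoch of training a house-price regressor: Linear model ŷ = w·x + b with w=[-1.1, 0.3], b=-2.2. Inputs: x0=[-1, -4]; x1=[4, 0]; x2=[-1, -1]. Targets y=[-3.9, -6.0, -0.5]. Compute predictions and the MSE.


ŷ0 = (-1.1)·(-1) + (0.3)·(-4) - 2.2 = -2.3
ŷ1 = (-1.1)·(4) + (0.3)·(0) - 2.2 = -6.6
ŷ2 = (-1.1)·(-1) + (0.3)·(-1) - 2.2 = -1.4
errors² = [2.56, 0.36, 0.81]
MSE = 3.7300/3 = 1.2433

1.2433


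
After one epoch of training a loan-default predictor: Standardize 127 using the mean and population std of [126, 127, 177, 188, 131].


μ = 149.8, σ = 26.977
z = (127 - 149.8)/26.977 = -0.8452

-0.8452


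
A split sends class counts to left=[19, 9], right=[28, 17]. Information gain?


Parent = [47, 26], H_parent = 0.9395
H_left = 0.9059 (n=28), H_right = 0.9565 (n=45)
H_children = (28/73)·0.9059 + (45/73)·0.9565 = 0.9371
IG = 0.9395 - 0.9371 = 0.0024

0.0024


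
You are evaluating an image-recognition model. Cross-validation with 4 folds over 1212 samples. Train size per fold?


Fold size = 1212/4 = 303
Training per fold = 1212 - 303 = 909

909


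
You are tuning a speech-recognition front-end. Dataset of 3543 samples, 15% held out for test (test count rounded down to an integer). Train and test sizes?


Test = ⌊3543·15/100⌋ = 531
Train = 3543 - 531 = 3012

Train: 3012, Test: 531


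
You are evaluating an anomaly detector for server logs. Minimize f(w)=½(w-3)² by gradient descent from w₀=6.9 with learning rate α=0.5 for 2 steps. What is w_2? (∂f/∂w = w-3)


step 1: grad = 6.9-3 = 3.9; w = 6.9 - 0.5·(3.9) = 4.95
step 2: grad = 4.95-3 = 1.95; w = 4.95 - 0.5·(1.95) = 3.975

3.975


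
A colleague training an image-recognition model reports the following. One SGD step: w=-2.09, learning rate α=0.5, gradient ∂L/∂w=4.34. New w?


w_new = w - α·∇
= -2.09 - 0.5·4.34
= -2.09 - 2.17
= -4.26

-4.26


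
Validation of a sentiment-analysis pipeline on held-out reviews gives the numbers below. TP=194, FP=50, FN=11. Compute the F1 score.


Precision = 194/244 = 0.7951
Recall = 194/205 = 0.9463
F1 = 2·P·R/(P+R) = 2·TP/(2·TP+FP+FN) = 388/(388+50+11) = 388/449 = 0.8641

0.8641


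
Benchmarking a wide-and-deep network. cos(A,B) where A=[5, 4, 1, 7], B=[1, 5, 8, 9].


A·B = 5·1 + 4·5 + 1·8 + 7·9 = 96
‖A‖ = √91 = 9.5394, ‖B‖ = √171 = 13.0767
cos = 96/(√91·√171) = 96/√15561 = 0.7696

0.7696


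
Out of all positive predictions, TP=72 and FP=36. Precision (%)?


Precision = TP/(TP+FP)
= 72/(72+36)
= 72/108 = 66.67%

66.67%


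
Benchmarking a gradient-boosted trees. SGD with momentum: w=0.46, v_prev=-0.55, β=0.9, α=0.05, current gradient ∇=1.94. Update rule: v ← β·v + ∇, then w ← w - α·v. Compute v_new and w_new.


v_new = 0.9·-0.55 + 1.94 = -0.495 + 1.94 = 1.445
w_new = 0.46 - 0.05·1.445 = 0.46 - 0.07225 = 0.38775

v_new=1.445, w_new=0.38775


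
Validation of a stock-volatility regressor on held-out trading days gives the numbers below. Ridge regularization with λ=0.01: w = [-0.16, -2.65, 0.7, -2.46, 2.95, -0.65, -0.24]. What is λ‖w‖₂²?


‖w‖₂² = (-0.16)² + (-2.65)² + (0.7)² + (-2.46)² + (2.95)² + (-0.65)² + (-0.24)²
     = 0.0256 + 7.0225 + 0.49 + 6.0516 + 8.7025 + 0.4225 + 0.0576
     = 22.7723
λ·‖w‖₂² = 0.01·22.7723 = 0.227723

0.227723


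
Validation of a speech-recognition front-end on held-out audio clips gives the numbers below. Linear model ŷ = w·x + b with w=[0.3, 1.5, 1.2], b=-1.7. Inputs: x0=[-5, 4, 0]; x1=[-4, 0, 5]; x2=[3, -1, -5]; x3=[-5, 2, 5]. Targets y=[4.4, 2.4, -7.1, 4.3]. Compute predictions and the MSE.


ŷ0 = (0.3)·(-5) + (1.5)·(4) + (1.2)·(0) - 1.7 = 2.8
ŷ1 = (0.3)·(-4) + (1.5)·(0) + (1.2)·(5) - 1.7 = 3.1
ŷ2 = (0.3)·(3) + (1.5)·(-1) + (1.2)·(-5) - 1.7 = -8.3
ŷ3 = (0.3)·(-5) + (1.5)·(2) + (1.2)·(5) - 1.7 = 5.8
errors² = [2.56, 0.49, 1.44, 2.25]
MSE = 6.7400/4 = 1.685

1.685


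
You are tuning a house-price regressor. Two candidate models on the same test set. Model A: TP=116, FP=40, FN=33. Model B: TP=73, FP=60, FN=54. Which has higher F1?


Model A: P=116/156=0.7436, R=116/149=0.7785, F1=2PR/(P+R)=2TP/(2TP+FP+FN)=232/305=0.7607
Model B: P=73/133=0.5489, R=73/127=0.5748, F1=2PR/(P+R)=2TP/(2TP+FP+FN)=146/260=0.5615
0.7607 > 0.5615 → Model A

Model A


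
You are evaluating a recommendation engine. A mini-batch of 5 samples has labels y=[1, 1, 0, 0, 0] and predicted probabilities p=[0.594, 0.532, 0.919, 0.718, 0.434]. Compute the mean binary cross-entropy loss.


L[0] = -ln(0.594) = 0.5209
L[1] = -ln(0.532) = 0.6311
L[2] = -ln(1-0.919) = -ln(0.081) = 2.5133
L[3] = -ln(1-0.718) = -ln(0.282) = 1.2658
L[4] = -ln(1-0.434) = -ln(0.566) = 0.5692
mean = (0.5209 + 0.6311 + 2.5133 + 1.2658 + 0.5692)/5 = 1.1001

1.1001


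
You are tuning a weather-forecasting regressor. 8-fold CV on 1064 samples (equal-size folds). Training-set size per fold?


Fold size = 1064/8 = 133
Training per fold = 1064 - 133 = 931

931


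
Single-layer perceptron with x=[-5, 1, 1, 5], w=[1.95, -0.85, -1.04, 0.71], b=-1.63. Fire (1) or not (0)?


z = (-5)·(1.95) + (1)·(-0.85) + (1)·(-1.04) + (5)·(0.71) - 1.63
  = -9.72
step(z) = 0 (z<0)

0


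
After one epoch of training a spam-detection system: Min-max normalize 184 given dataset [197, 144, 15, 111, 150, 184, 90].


min=15, max=197
(184-15)/(197-15) = 169/182 = 0.9286

0.9286


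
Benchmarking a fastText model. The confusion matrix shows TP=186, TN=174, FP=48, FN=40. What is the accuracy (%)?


Accuracy = (TP+TN)/(TP+TN+FP+FN)
= (186+174)/(448)
= 360/448 = 80.36%

80.36%


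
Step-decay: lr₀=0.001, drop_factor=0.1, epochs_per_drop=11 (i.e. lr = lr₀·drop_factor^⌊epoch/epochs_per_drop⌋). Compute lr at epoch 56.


n_drops = ⌊56/11⌋ = 5
lr = 0.001·0.1^5 = 0.001·0.00001 = 0.00000001

0.00000001


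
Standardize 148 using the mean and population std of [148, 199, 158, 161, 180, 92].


μ = 156.3333, σ = 33.1997
z = (148 - 156.3333)/33.1997 = -0.251

-0.251


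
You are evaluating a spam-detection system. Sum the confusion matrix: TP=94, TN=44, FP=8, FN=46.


Total = TP + TN + FP + FN
= 94 + 44 + 8 + 46
= 192
(Predicted positive: 102, predicted negative: 90)

192


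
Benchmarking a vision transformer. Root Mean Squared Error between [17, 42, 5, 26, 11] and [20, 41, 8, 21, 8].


MSE = 53/5 = 10.6
RMSE = √(53/5) = 3.2558

3.2558


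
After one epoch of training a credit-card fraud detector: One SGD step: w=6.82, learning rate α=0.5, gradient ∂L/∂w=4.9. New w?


w_new = w - α·∇
= 6.82 - 0.5·4.9
= 6.82 - 2.45
= 4.37

4.37


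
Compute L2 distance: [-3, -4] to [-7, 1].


d = √((-3+ 7)² + (-4-1)²)
  = √(16 + 25)
  = √41 = 6.4031

6.4031


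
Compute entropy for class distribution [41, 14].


Probabilities: [41/55, 14/55] ≈ [0.7455, 0.2545]
H = -((41/55)·log₂(41/55) + (14/55)·log₂(14/55))
  = 0.8184 bits

0.8184 bits


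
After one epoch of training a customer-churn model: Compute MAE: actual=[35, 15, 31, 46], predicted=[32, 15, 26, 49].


Absolute errors: |35-32|=3, |15-15|=0, |31-26|=5, |46-49|=3
Sum = 11
MAE = 11/4 = 11/4

11/4


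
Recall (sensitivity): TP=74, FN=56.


Recall = TP/(TP+FN)
= 74/(74+56)
= 74/130 = 56.92%

56.92%


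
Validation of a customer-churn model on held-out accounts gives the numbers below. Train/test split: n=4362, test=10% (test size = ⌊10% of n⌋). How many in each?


Test = ⌊4362·10/100⌋ = 436
Train = 4362 - 436 = 3926

Train: 3926, Test: 436


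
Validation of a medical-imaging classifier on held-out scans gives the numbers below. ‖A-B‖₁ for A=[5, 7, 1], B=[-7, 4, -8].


d = |5+ 7| + |7-4| + |1+ 8|
  = 12 + 3 + 9
  = 24

24


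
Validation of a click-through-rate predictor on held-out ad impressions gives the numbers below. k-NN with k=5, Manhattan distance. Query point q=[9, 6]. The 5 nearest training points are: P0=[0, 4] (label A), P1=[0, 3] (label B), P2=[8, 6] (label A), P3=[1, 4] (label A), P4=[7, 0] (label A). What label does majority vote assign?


d(q,P0) = 11  (label A)
d(q,P1) = 12  (label B)
d(q,P2) = 1  (label A)
d(q,P3) = 10  (label A)
d(q,P4) = 8  (label A)
Votes: A=4, B=1
Majority → A

A


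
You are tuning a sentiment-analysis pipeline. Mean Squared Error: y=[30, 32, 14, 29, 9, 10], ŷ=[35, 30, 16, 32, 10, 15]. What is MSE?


Squared errors: (30-35)²=25, (32-30)²=4, (14-16)²=4, (29-32)²=9, (9-10)²=1, (10-15)²=25
Sum = 68
MSE = 68/6 = 34/3

34/3


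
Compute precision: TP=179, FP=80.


Precision = TP/(TP+FP)
= 179/(179+80)
= 179/259 = 69.11%

69.11%


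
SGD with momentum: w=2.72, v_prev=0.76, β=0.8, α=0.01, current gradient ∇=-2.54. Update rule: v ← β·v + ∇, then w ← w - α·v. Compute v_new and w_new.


v_new = 0.8·0.76 - 2.54 = 0.608 - 2.54 = -1.932
w_new = 2.72 - 0.01·-1.932 = 2.72 + 0.01932 = 2.73932

v_new=-1.932, w_new=2.73932


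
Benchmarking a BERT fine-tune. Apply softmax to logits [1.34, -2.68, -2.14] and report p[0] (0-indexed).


Exponentials: e^1.34=3.819, e^-2.68=0.0686, e^-2.14=0.1177
Sum = 4.0053
Softmax = [0.9535, 0.0171, 0.0294]
p[0] = 3.819/4.0053 = 0.9535

0.9535


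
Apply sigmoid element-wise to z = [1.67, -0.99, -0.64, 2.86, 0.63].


σ(1.67) = 1/(1+e^-1.67) = 0.8416
σ(-0.99) = 1/(1+e^0.99) = 0.2709
σ(-0.64) = 1/(1+e^0.64) = 0.3452
σ(2.86) = 1/(1+e^-2.86) = 0.9458
σ(0.63) = 1/(1+e^-0.63) = 0.6525
result = [0.8416, 0.2709, 0.3452, 0.9458, 0.6525]

[0.8416, 0.2709, 0.3452, 0.9458, 0.6525]


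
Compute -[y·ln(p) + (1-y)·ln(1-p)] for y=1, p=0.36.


BCE = -[y·ln(p) + (1-y)·ln(1-p)]
= -1·ln(0.36) - 0
= -ln(0.36) = 1.0217

1.0217


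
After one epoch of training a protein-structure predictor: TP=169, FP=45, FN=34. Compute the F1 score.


Precision = 169/214 = 0.7897
Recall = 169/203 = 0.8325
F1 = 2·P·R/(P+R) = 2·TP/(2·TP+FP+FN) = 338/(338+45+34) = 338/417 = 0.8106

0.8106


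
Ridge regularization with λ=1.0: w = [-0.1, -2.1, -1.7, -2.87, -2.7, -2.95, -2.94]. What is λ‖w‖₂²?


‖w‖₂² = (-0.1)² + (-2.1)² + (-1.7)² + (-2.87)² + (-2.7)² + (-2.95)² + (-2.94)²
     = 0.01 + 4.41 + 2.89 + 8.2369 + 7.29 + 8.7025 + 8.6436
     = 40.183
λ·‖w‖₂² = 1.0·40.183 = 40.183

40.183


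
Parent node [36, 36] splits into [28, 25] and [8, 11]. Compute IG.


Parent = [36, 36], H_parent = 1
H_left = 0.9977 (n=53), H_right = 0.9819 (n=19)
H_children = (53/72)·0.9977 + (19/72)·0.9819 = 0.9935
IG = 1 - 0.9935 = 0.0065

0.0065


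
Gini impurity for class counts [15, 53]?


Probabilities: [15/68, 53/68] ≈ [0.2206, 0.7794]
Σpᵢ² = (225 + 2809)/68² = 3034/4624
Gini = 1 - Σpᵢ² = 1 - 3034/4624 = 0.3439

0.3439


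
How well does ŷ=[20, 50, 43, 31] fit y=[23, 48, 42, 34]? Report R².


ȳ = 36.75
SS_res = Σ(y-ŷ)² = 23
SS_tot = Σ(y-ȳ)² = 350.75
R² = 1 - SS_res/SS_tot = 1 - 0.0656 = 0.9344

0.9344


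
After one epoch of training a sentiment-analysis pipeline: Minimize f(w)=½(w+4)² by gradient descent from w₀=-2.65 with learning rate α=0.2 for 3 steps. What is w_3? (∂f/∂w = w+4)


step 1: grad = -2.65+4 = 1.35; w = -2.65 - 0.2·(1.35) = -2.92
step 2: grad = -2.92+4 = 1.08; w = -2.92 - 0.2·(1.08) = -3.136
step 3: grad = -3.136+4 = 0.864; w = -3.136 - 0.2·(0.864) = -3.3088

-3.3088


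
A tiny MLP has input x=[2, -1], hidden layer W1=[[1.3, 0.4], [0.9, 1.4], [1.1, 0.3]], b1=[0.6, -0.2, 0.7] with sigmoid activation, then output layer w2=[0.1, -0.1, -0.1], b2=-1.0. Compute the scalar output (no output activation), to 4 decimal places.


z1[0] = (1.3)·(2) + (0.4)·(-1) + 0.6 = 2.8
z1[1] = (0.9)·(2) + (1.4)·(-1) - 0.2 = 0.2
z1[2] = (1.1)·(2) + (0.3)·(-1) + 0.7 = 2.6
h = sigmoid(z1) = [0.9427, 0.5498, 0.9309]
output = (0.1)·(0.9427) + (-0.1)·(0.5498) + (-0.1)·(0.9309) - 1.0 = -1.0538

-1.0538


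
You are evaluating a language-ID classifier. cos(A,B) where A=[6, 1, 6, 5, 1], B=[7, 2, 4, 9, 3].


A·B = 6·7 + 1·2 + 6·4 + 5·9 + 1·3 = 116
‖A‖ = √99 = 9.9499, ‖B‖ = √159 = 12.6095
cos = 116/(√99·√159) = 116/√15741 = 0.9246

0.9246


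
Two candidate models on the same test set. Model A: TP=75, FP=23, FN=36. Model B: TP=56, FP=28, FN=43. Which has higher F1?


Model A: P=75/98=0.7653, R=75/111=0.6757, F1=2PR/(P+R)=2TP/(2TP+FP+FN)=150/209=0.7177
Model B: P=56/84=0.6667, R=56/99=0.5657, F1=2PR/(P+R)=2TP/(2TP+FP+FN)=112/183=0.612
0.7177 > 0.612 → Model A

Model A


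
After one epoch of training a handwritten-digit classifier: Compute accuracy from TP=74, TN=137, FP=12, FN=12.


Accuracy = (TP+TN)/(TP+TN+FP+FN)
= (74+137)/(235)
= 211/235 = 89.79%

89.79%


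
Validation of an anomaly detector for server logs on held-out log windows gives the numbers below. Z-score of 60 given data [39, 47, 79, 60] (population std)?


μ = 56.25, σ = 15.1224
z = (60 - 56.25)/15.1224 = 0.248

0.248


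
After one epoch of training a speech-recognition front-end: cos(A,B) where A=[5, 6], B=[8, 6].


A·B = 5·8 + 6·6 = 76
‖A‖ = √61 = 7.8102, ‖B‖ = √100 = 10
cos = 76/(√61·√100) = 76/√6100 = 0.9731

0.9731


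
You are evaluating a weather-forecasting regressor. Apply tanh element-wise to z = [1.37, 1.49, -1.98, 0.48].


tanh(1.37) = 0.8787
tanh(1.49) = 0.9033
tanh(-1.98) = -0.9626
tanh(0.48) = 0.4462
result = [0.8787, 0.9033, -0.9626, 0.4462]

[0.8787, 0.9033, -0.9626, 0.4462]


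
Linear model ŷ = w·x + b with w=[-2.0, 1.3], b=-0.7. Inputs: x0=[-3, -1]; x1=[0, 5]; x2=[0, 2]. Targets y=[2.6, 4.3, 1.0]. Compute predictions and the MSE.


ŷ0 = (-2.0)·(-3) + (1.3)·(-1) - 0.7 = 4.0
ŷ1 = (-2.0)·(0) + (1.3)·(5) - 0.7 = 5.8
ŷ2 = (-2.0)·(0) + (1.3)·(2) - 0.7 = 1.9
errors² = [1.96, 2.25, 0.81]
MSE = 5.0200/3 = 1.6733

1.6733


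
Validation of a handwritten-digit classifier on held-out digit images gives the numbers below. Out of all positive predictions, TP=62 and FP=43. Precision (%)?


Precision = TP/(TP+FP)
= 62/(62+43)
= 62/105 = 59.05%

59.05%


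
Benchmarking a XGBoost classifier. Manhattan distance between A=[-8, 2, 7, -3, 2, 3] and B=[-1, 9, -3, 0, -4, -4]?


d = |-8+ 1| + |2-9| + |7+ 3| + |-3-0| + |2+ 4| + |3+ 4|
  = 7 + 7 + 10 + 3 + 6 + 7
  = 40

40


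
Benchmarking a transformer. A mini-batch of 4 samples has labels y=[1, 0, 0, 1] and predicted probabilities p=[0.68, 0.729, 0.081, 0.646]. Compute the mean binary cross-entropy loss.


L[0] = -ln(0.68) = 0.3857
L[1] = -ln(1-0.729) = -ln(0.271) = 1.3056
L[2] = -ln(1-0.081) = -ln(0.919) = 0.0845
L[3] = -ln(0.646) = 0.437
mean = (0.3857 + 1.3056 + 0.0845 + 0.437)/4 = 0.5532

0.5532


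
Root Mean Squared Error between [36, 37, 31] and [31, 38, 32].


MSE = 27/3 = 9
RMSE = √(27/3) = 3.0

3.0


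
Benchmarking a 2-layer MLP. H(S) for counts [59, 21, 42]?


Probabilities: [59/122, 21/122, 42/122] ≈ [0.4836, 0.1721, 0.3443]
H = -((59/122)·log₂(59/122) + (21/122)·log₂(21/122) + (42/122)·log₂(42/122))
  = 1.4734 bits

1.4734 bits


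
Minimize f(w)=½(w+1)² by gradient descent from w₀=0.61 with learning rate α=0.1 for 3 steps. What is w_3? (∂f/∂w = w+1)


step 1: grad = 0.61+1 = 1.61; w = 0.61 - 0.1·(1.61) = 0.449
step 2: grad = 0.449+1 = 1.449; w = 0.449 - 0.1·(1.449) = 0.3041
step 3: grad = 0.3041+1 = 1.3041; w = 0.3041 - 0.1·(1.3041) = 0.17369

0.17369


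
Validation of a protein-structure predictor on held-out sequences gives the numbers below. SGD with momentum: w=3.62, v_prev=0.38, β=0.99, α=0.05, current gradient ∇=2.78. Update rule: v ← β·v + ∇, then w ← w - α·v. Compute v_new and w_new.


v_new = 0.99·0.38 + 2.78 = 0.3762 + 2.78 = 3.1562
w_new = 3.62 - 0.05·3.1562 = 3.62 - 0.15781 = 3.46219

v_new=3.1562, w_new=3.46219


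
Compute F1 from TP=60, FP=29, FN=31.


Precision = 60/89 = 0.6742
Recall = 60/91 = 0.6593
F1 = 2·P·R/(P+R) = 2·TP/(2·TP+FP+FN) = 120/(120+29+31) = 120/180 = 0.6667

0.6667


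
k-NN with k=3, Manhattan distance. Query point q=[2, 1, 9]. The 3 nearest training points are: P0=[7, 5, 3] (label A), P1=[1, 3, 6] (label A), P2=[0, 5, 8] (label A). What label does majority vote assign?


d(q,P0) = 15  (label A)
d(q,P1) = 6  (label A)
d(q,P2) = 7  (label A)
Votes: A=3, B=0
Majority → A

A


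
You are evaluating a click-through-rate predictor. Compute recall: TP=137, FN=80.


Recall = TP/(TP+FN)
= 137/(137+80)
= 137/217 = 63.13%

63.13%


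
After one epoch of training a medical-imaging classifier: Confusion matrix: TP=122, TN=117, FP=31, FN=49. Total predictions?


Total = TP + TN + FP + FN
= 122 + 117 + 31 + 49
= 319
(Predicted positive: 153, predicted negative: 166)

319


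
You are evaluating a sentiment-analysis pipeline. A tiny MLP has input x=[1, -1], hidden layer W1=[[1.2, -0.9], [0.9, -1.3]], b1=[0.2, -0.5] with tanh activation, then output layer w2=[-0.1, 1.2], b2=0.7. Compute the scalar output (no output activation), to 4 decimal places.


z1[0] = (1.2)·(1) + (-0.9)·(-1) + 0.2 = 2.3
z1[1] = (0.9)·(1) + (-1.3)·(-1) - 0.5 = 1.7
h = tanh(z1) = [0.9801, 0.9354]
output = (-0.1)·(0.9801) + (1.2)·(0.9354) + 0.7 = 1.7245

1.7245


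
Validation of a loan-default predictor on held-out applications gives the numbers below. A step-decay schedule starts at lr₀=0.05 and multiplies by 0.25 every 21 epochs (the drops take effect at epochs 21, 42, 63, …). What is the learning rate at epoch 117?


n_drops = ⌊117/21⌋ = 5
lr = 0.05·0.25^5 = 0.05·0.0009765625 = 0.000048828125

0.000048828125


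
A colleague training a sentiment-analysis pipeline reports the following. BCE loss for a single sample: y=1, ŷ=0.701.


BCE = -[y·ln(p) + (1-y)·ln(1-p)]
= -1·ln(0.701) - 0
= -ln(0.701) = 0.3552

0.3552


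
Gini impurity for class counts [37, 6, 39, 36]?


Probabilities: [37/118, 6/118, 39/118, 36/118] ≈ [0.3136, 0.0508, 0.3305, 0.3051]
Σpᵢ² = (1369 + 36 + 1521 + 1296)/118² = 4222/13924
Gini = 1 - Σpᵢ² = 1 - 4222/13924 = 0.6968

0.6968


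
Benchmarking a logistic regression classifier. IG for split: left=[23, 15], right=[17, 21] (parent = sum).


Parent = [40, 36], H_parent = 0.998
H_left = 0.9678 (n=38), H_right = 0.992 (n=38)
H_children = (38/76)·0.9678 + (38/76)·0.992 = 0.9799
IG = 0.998 - 0.9799 = 0.0181

0.0181


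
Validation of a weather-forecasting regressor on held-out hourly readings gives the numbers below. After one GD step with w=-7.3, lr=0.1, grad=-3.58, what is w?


w_new = w - α·∇
= -7.3 - 0.1·-3.58
= -7.3 + 0.358
= -6.942

-6.942


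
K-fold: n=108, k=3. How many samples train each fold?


Fold size = 108/3 = 36
Training per fold = 108 - 36 = 72

72


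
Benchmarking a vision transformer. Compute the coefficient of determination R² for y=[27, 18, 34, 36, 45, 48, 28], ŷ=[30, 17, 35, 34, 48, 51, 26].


ȳ = 33.7143
SS_res = Σ(y-ŷ)² = 37
SS_tot = Σ(y-ȳ)² = 661.43
R² = 1 - SS_res/SS_tot = 1 - 0.0559 = 0.9441

0.9441


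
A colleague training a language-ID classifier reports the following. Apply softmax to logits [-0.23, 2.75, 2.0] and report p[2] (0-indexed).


Exponentials: e^-0.23=0.7945, e^2.75=15.6426, e^2.0=7.3891
Sum = 23.8262
Softmax = [0.0333, 0.6565, 0.3101]
p[2] = 7.3891/23.8262 = 0.3101

0.3101


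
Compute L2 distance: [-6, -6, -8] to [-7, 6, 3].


d = √((-6+ 7)² + (-6-6)² + (-8-3)²)
  = √(1 + 144 + 121)
  = √266 = 16.3095

16.3095


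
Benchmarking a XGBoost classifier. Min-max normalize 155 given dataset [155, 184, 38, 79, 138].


min=38, max=184
(155-38)/(184-38) = 117/146 = 0.8014

0.8014


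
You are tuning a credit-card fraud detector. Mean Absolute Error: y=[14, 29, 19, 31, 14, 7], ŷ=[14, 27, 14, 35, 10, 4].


Absolute errors: |14-14|=0, |29-27|=2, |19-14|=5, |31-35|=4, |14-10|=4, |7-4|=3
Sum = 18
MAE = 18/6 = 3

3


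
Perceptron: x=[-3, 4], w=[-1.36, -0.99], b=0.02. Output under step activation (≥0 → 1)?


z = (-3)·(-1.36) + (4)·(-0.99) + 0.02
  = 0.14
step(z) = 1 (z≥0)

1


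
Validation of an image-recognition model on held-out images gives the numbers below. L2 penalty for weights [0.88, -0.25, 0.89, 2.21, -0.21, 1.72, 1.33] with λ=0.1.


‖w‖₂² = (0.88)² + (-0.25)² + (0.89)² + (2.21)² + (-0.21)² + (1.72)² + (1.33)²
     = 0.7744 + 0.0625 + 0.7921 + 4.8841 + 0.0441 + 2.9584 + 1.7689
     = 11.2845
λ·‖w‖₂² = 0.1·11.2845 = 1.12845

1.12845


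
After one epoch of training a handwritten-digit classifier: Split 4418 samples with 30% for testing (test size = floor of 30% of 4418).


Test = ⌊4418·30/100⌋ = 1325
Train = 4418 - 1325 = 3093

Train: 3093, Test: 1325


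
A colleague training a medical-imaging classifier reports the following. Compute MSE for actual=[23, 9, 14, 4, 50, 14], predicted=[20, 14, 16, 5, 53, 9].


Squared errors: (23-20)²=9, (9-14)²=25, (14-16)²=4, (4-5)²=1, (50-53)²=9, (14-9)²=25
Sum = 73
MSE = 73/6 = 73/6

73/6


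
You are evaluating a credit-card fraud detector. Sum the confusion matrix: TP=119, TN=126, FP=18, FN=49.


Total = TP + TN + FP + FN
= 119 + 126 + 18 + 49
= 312
(Predicted positive: 137, predicted negative: 175)

312


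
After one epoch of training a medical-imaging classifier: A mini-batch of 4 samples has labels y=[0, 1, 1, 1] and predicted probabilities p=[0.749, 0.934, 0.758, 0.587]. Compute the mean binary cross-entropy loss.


L[0] = -ln(1-0.749) = -ln(0.251) = 1.3823
L[1] = -ln(0.934) = 0.0683
L[2] = -ln(0.758) = 0.2771
L[3] = -ln(0.587) = 0.5327
mean = (1.3823 + 0.0683 + 0.2771 + 0.5327)/4 = 0.5651

0.5651


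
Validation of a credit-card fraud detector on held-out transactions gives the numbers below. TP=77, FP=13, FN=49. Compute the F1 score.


Precision = 77/90 = 0.8556
Recall = 77/126 = 0.6111
F1 = 2·P·R/(P+R) = 2·TP/(2·TP+FP+FN) = 154/(154+13+49) = 154/216 = 0.713

0.713


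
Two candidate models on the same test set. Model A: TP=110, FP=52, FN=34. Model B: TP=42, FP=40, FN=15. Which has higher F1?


Model A: P=110/162=0.679, R=110/144=0.7639, F1=2PR/(P+R)=2TP/(2TP+FP+FN)=220/306=0.719
Model B: P=42/82=0.5122, R=42/57=0.7368, F1=2PR/(P+R)=2TP/(2TP+FP+FN)=84/139=0.6043
0.719 > 0.6043 → Model A

Model A


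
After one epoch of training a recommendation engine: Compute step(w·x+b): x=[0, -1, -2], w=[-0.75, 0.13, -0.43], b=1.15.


z = (0)·(-0.75) + (-1)·(0.13) + (-2)·(-0.43) + 1.15
  = 1.88
step(z) = 1 (z≥0)

1


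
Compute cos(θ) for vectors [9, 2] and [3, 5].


A·B = 9·3 + 2·5 = 37
‖A‖ = √85 = 9.2195, ‖B‖ = √34 = 5.831
cos = 37/(√85·√34) = 37/√2890 = 0.6883

0.6883


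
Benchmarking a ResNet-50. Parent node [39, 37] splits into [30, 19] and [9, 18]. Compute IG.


Parent = [39, 37], H_parent = 0.9995
H_left = 0.9633 (n=49), H_right = 0.9183 (n=27)
H_children = (49/76)·0.9633 + (27/76)·0.9183 = 0.9473
IG = 0.9995 - 0.9473 = 0.0522

0.0522


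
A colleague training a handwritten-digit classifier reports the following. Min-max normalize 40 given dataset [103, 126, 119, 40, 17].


min=17, max=126
(40-17)/(126-17) = 23/109 = 0.211

0.211


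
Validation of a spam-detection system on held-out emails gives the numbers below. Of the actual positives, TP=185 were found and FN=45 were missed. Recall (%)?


Recall = TP/(TP+FN)
= 185/(185+45)
= 185/230 = 80.43%

80.43%


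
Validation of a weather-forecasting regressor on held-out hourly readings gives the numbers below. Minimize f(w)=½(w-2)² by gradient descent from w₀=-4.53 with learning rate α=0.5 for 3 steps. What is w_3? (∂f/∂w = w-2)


step 1: grad = -4.53-2 = -6.53; w = -4.53 - 0.5·(-6.53) = -1.265
step 2: grad = -1.265-2 = -3.265; w = -1.265 - 0.5·(-3.265) = 0.3675
step 3: grad = 0.3675-2 = -1.6325; w = 0.3675 - 0.5·(-1.6325) = 1.18375

1.18375


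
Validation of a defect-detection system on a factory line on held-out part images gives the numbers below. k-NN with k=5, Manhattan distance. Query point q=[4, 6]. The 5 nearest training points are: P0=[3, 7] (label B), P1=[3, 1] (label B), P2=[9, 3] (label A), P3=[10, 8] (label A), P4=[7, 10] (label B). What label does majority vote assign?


d(q,P0) = 2  (label B)
d(q,P1) = 6  (label B)
d(q,P2) = 8  (label A)
d(q,P3) = 8  (label A)
d(q,P4) = 7  (label B)
Votes: A=2, B=3
Majority → B

B


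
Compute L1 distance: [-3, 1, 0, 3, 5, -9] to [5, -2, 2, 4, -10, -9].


d = |-3-5| + |1+ 2| + |0-2| + |3-4| + |5+ 10| + |-9+ 9|
  = 8 + 3 + 2 + 1 + 15 + 0
  = 29

29


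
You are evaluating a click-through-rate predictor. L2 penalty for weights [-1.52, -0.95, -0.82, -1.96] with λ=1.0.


‖w‖₂² = (-1.52)² + (-0.95)² + (-0.82)² + (-1.96)²
     = 2.3104 + 0.9025 + 0.6724 + 3.8416
     = 7.7269
λ·‖w‖₂² = 1.0·7.7269 = 7.7269

7.7269


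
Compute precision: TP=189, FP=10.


Precision = TP/(TP+FP)
= 189/(189+10)
= 189/199 = 94.97%

94.97%


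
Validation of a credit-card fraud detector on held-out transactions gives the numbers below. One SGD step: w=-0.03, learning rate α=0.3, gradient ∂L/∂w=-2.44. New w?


w_new = w - α·∇
= -0.03 - 0.3·-2.44
= -0.03 + 0.732
= 0.702

0.702


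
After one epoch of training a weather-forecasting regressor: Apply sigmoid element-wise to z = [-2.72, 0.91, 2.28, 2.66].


σ(-2.72) = 1/(1+e^2.72) = 0.0618
σ(0.91) = 1/(1+e^-0.91) = 0.713
σ(2.28) = 1/(1+e^-2.28) = 0.9072
σ(2.66) = 1/(1+e^-2.66) = 0.9346
result = [0.0618, 0.713, 0.9072, 0.9346]

[0.0618, 0.713, 0.9072, 0.9346]


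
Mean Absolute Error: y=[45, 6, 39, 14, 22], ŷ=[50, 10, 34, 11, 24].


Absolute errors: |45-50|=5, |6-10|=4, |39-34|=5, |14-11|=3, |22-24|=2
Sum = 19
MAE = 19/5 = 19/5

19/5


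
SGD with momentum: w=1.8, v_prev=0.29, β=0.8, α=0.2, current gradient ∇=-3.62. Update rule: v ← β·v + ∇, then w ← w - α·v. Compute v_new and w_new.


v_new = 0.8·0.29 - 3.62 = 0.232 - 3.62 = -3.388
w_new = 1.8 - 0.2·-3.388 = 1.8 + 0.6776 = 2.4776

v_new=-3.388, w_new=2.4776


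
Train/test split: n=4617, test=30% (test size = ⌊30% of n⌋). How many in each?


Test = ⌊4617·30/100⌋ = 1385
Train = 4617 - 1385 = 3232

Train: 3232, Test: 1385


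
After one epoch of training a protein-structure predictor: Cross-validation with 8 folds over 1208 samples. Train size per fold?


Fold size = 1208/8 = 151
Training per fold = 1208 - 151 = 1057

1057


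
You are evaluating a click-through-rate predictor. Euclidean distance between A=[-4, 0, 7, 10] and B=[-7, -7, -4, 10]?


d = √((-4+ 7)² + (0+ 7)² + (7+ 4)² + (10-10)²)
  = √(9 + 49 + 121 + 0)
  = √179 = 13.3791

13.3791


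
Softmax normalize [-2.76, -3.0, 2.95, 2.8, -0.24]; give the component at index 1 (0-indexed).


Exponentials: e^-2.76=0.0633, e^-3.0=0.0498, e^2.95=19.106, e^2.8=16.4446, e^-0.24=0.7866
Sum = 36.4503
Softmax = [0.0017, 0.0014, 0.5242, 0.4512, 0.0216]
p[1] = 0.0498/36.4503 = 0.0014

0.0014


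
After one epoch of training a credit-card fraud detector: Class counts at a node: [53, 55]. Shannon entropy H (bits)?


Probabilities: [53/108, 55/108] ≈ [0.4907, 0.5093]
H = -((53/108)·log₂(53/108) + (55/108)·log₂(55/108))
  = 0.9998 bits

0.9998 bits


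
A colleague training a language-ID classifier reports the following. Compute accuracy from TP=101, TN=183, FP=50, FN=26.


Accuracy = (TP+TN)/(TP+TN+FP+FN)
= (101+183)/(360)
= 284/360 = 78.89%

78.89%


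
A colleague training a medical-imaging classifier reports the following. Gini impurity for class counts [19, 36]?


Probabilities: [19/55, 36/55] ≈ [0.3455, 0.6545]
Σpᵢ² = (361 + 1296)/55² = 1657/3025
Gini = 1 - Σpᵢ² = 1 - 1657/3025 = 0.4522

0.4522


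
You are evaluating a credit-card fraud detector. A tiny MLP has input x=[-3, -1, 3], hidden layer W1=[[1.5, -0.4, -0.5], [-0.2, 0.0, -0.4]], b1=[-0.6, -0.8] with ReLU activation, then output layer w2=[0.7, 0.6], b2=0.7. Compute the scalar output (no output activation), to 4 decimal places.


z1[0] = (1.5)·(-3) + (-0.4)·(-1) + (-0.5)·(3) - 0.6 = -6.2
z1[1] = (-0.2)·(-3) + (0.0)·(-1) + (-0.4)·(3) - 0.8 = -1.4
h = ReLU(z1) = [0.0, 0.0]
output = (0.7)·(0.0) + (0.6)·(0.0) + 0.7 = 0.7

0.7


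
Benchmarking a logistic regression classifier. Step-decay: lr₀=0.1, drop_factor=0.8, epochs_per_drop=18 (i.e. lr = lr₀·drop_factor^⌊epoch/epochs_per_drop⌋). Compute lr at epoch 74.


n_drops = ⌊74/18⌋ = 4
lr = 0.1·0.8^4 = 0.1·0.4096 = 0.04096

0.04096


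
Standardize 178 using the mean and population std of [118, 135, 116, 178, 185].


μ = 146.4, σ = 29.4931
z = (178 - 146.4)/29.4931 = 1.0714

1.0714


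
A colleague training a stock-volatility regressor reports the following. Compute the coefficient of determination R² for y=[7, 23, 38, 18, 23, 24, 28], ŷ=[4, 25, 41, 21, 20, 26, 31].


ȳ = 23
SS_res = Σ(y-ŷ)² = 53
SS_tot = Σ(y-ȳ)² = 532
R² = 1 - SS_res/SS_tot = 1 - 0.0996 = 0.9004

0.9004
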